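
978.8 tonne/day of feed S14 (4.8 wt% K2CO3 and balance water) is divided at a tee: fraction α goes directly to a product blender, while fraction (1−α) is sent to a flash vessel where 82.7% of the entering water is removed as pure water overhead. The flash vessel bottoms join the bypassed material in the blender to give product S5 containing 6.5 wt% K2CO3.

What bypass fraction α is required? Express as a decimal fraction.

0.668

All 978.8×0.048 = 46.982 tonne/day of K2CO3 reaches S5, so S5 = 46.982/0.065 = 722.81 tonne/day and vapour = 255.99 tonne/day.
The evaporator receives (1−α)·978.8 of feed at 0.952 water and removes 0.827 of that water:
0.827×0.952×(1−α)×978.8 = 255.99
(1−α) = 255.99/770.61 = 0.3322;  α = 0.6678.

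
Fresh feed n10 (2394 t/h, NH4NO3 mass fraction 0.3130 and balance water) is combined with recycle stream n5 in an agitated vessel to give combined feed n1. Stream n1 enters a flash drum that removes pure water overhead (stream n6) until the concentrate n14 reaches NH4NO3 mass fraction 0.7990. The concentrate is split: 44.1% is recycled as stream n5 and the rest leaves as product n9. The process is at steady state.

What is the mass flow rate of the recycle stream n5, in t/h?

Overall NH4NO3 balance (none leaves overhead): NH4NO3 in fresh feed = NH4NO3 in product, i.e. 2394×0.313 = (1−0.441)·n14·0.799.
n14 = 749.32/(0.799×0.559) = 1677.7 t/h.
Recycle n5 = 0.441×1677.7 = 739.86 t/h.

739.9 t/h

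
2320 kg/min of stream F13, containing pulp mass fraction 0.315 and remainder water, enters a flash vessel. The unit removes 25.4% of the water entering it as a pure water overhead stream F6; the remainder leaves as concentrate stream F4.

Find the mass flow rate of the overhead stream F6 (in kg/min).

403.7 kg/min

water entering = 2320×0.685 = 1589.2 kg/min; overhead removed = 0.254×1589.2 = 403.66 kg/min.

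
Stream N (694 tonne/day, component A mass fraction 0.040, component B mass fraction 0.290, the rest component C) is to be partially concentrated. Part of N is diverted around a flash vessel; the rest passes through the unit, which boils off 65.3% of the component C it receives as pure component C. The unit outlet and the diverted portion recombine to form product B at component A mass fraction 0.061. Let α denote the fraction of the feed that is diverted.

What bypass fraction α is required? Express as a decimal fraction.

All 694×0.040 = 27.76 tonne/day of component A reaches B, so B = 27.76/0.061 = 455.08 tonne/day and vapour = 238.92 tonne/day.
The evaporator receives (1−α)·694 of feed at 0.670 component C and removes 0.653 of that component C:
0.653×0.670×(1−α)×694 = 238.92
(1−α) = 238.92/303.63 = 0.7869;  α = 0.2131.

0.213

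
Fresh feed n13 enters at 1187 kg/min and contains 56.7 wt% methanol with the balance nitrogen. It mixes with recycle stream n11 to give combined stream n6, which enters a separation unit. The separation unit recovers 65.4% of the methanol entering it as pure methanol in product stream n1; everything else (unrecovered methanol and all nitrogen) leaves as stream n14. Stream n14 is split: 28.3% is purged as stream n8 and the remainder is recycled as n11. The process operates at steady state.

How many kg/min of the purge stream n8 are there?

nitrogen enters only via n13 and leaves only via the purge: 1187×0.433 = 0.283×(nitrogen in n14), and the separation unit passes all nitrogen, so nitrogen in n6 = nitrogen in n14 = 1816.2 kg/min.
methanol in n6: m_A = 1187×0.567 + (1−0.283)·(1−0.654)·m_A, so m_A = 673.03/0.7519 = 895.08 kg/min.
n14 = (1−0.654)×895.08 + 1816.2 = 2125.9 kg/min.
Purge n8 = 0.283×2125.9 = 601.62 kg/min.

601.6 kg/min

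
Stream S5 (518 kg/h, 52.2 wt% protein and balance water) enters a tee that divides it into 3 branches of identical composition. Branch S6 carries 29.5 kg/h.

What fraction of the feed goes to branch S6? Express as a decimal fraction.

Fraction to S6 = 29.5/518 = 0.0569.

0.057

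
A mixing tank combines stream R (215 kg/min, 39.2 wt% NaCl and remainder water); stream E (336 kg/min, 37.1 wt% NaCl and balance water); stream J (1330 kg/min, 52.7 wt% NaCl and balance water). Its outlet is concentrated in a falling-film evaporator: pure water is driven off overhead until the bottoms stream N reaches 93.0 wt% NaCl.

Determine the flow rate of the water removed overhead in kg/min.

902.7 kg/min

NaCl entering = 215×0.392 + 336×0.371 + 1330×0.527 = 909.85 kg/min.
All NaCl reports to N, so N = 909.85/0.930 = 978.33 kg/min.
Total feed = 1881 kg/min; overhead = 1881 − 978.33 = 902.67 kg/min.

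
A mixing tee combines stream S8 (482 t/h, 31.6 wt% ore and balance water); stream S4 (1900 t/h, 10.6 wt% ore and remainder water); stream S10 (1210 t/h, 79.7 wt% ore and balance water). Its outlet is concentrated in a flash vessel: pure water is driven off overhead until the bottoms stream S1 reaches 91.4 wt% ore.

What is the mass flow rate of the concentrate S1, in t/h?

ore entering = 482×0.316 + 1900×0.106 + 1210×0.797 = 1318.1 t/h.
All ore reports to S1, so S1 = 1318.1/0.914 = 1442.1 t/h.

1442 t/h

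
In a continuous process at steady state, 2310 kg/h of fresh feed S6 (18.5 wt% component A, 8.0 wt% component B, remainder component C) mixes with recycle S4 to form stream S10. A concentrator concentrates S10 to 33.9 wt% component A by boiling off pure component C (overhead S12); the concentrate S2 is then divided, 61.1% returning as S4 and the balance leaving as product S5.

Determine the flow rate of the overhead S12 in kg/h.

1049 kg/h

Overall component A balance (none leaves overhead): component A in fresh feed = component A in product, i.e. 2310×0.185 = (1−0.611)·S2·0.339.
S2 = 427.35/(0.339×0.389) = 3240.7 kg/h.
Recycle S4 = 0.611×3240.7 = 1980 kg/h.
Combined feed S10 = 2310 + 1980 = 4290 kg/h.
Overhead S12 = S10 − S2 = 4290 − 3240.7 = 1049.4 kg/h.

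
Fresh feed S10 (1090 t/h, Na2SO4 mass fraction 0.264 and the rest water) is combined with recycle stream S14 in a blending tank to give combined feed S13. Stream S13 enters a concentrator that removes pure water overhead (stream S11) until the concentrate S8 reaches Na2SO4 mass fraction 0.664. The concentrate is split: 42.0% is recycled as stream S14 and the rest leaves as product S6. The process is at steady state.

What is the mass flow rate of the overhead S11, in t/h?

656.6 t/h

Overall Na2SO4 balance (none leaves overhead): Na2SO4 in fresh feed = Na2SO4 in product, i.e. 1090×0.264 = (1−0.420)·S8·0.664.
S8 = 287.76/(0.664×0.580) = 747.2 t/h.
Recycle S14 = 0.420×747.2 = 313.82 t/h.
Combined feed S13 = 1090 + 313.82 = 1403.8 t/h.
Overhead S11 = S13 − S8 = 1403.8 − 747.2 = 656.63 t/h.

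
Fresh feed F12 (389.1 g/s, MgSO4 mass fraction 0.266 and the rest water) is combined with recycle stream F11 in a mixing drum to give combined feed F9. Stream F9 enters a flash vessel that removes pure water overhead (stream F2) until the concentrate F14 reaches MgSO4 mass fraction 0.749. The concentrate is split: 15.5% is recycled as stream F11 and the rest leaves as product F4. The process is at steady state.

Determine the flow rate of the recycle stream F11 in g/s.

Overall MgSO4 balance (none leaves overhead): MgSO4 in fresh feed = MgSO4 in product, i.e. 389.1×0.266 = (1−0.155)·F14·0.749.
F14 = 103.5/(0.749×0.845) = 163.53 g/s.
Recycle F11 = 0.155×163.53 = 25.348 g/s.

25.35 g/s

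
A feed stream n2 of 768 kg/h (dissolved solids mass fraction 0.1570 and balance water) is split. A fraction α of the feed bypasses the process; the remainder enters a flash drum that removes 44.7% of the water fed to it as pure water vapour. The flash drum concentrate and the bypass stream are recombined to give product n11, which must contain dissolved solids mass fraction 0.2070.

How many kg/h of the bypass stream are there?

275.7 kg/h

All 768×0.157 = 120.58 kg/h of dissolved solids reaches n11, so n11 = 120.58/0.207 = 582.49 kg/h and vapour = 185.51 kg/h.
The evaporator receives (1−α)·768 of feed at 0.843 water and removes 0.447 of that water:
0.447×0.843×(1−α)×768 = 185.51
(1−α) = 185.51/289.4 = 0.6410;  α = 0.3590.
Bypass flow = 0.3590×768 = 275.7 kg/h.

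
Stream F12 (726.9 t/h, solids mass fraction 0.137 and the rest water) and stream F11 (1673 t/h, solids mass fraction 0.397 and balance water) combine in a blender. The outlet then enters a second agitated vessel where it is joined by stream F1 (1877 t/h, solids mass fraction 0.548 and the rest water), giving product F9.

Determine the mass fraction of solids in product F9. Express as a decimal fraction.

0.419

Overall, product flow = 4276.9 t/h.
solids in = 726.9×0.137 + 1673×0.397 + 1877×0.548 = 1792.4 t/h.
solids fraction in F9 = 0.419.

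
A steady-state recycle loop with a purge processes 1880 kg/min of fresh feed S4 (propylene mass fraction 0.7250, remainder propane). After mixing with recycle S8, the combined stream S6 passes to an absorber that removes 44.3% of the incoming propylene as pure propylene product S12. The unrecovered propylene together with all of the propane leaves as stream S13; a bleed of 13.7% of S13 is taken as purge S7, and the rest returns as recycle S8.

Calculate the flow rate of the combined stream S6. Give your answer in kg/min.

6398 kg/min

propane enters only via S4 and leaves only via the purge: 1880×0.275 = 0.137×(propane in S13), and the absorber passes all propane, so propane in S6 = propane in S13 = 3773.7 kg/min.
propylene in S6: m_A = 1880×0.725 + (1−0.137)·(1−0.443)·m_A, so m_A = 1363/0.5193 = 2624.6 kg/min.
S6 = 2624.6 + 3773.7 = 6398.4 kg/min.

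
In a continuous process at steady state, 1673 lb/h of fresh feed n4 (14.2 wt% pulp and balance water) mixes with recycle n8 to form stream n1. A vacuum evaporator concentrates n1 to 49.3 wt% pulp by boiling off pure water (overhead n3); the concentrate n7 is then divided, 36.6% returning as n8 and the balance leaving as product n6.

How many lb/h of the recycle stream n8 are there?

278.2 lb/h

Overall pulp balance (none leaves overhead): pulp in fresh feed = pulp in product, i.e. 1673×0.142 = (1−0.366)·n7·0.493.
n7 = 237.57/(0.493×0.634) = 760.06 lb/h.
Recycle n8 = 0.366×760.06 = 278.18 lb/h.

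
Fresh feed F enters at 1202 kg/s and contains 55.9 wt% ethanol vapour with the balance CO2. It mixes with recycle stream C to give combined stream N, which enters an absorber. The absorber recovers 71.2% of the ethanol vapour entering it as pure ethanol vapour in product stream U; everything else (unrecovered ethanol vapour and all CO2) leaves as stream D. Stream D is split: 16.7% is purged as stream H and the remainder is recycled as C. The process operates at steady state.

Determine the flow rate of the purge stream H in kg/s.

572.6 kg/s

CO2 enters only via F and leaves only via the purge: 1202×0.441 = 0.167×(CO2 in D), and the absorber passes all CO2, so CO2 in N = CO2 in D = 3174.1 kg/s.
ethanol vapour in N: m_A = 1202×0.559 + (1−0.167)·(1−0.712)·m_A, so m_A = 671.92/0.7601 = 883.99 kg/s.
D = (1−0.712)×883.99 + 3174.1 = 3428.7 kg/s.
Purge H = 0.167×3428.7 = 572.6 kg/s.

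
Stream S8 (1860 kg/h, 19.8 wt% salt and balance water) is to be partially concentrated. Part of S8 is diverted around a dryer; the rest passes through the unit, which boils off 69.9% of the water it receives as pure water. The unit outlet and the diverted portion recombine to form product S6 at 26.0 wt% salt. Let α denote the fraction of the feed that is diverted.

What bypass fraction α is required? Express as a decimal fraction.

0.575

All 1860×0.198 = 368.28 kg/h of salt reaches S6, so S6 = 368.28/0.260 = 1416.5 kg/h and vapour = 443.54 kg/h.
The evaporator receives (1−α)·1860 of feed at 0.802 water and removes 0.699 of that water:
0.699×0.802×(1−α)×1860 = 443.54
(1−α) = 443.54/1042.7 = 0.4254;  α = 0.5746.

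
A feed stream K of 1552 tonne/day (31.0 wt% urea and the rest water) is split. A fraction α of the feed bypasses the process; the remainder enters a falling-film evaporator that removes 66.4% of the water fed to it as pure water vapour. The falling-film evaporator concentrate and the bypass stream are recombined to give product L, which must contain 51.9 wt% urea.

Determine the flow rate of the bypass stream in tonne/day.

All 1552×0.310 = 481.12 tonne/day of urea reaches L, so L = 481.12/0.519 = 927.01 tonne/day and vapour = 624.99 tonne/day.
The evaporator receives (1−α)·1552 of feed at 0.690 water and removes 0.664 of that water:
0.664×0.690×(1−α)×1552 = 624.99
(1−α) = 624.99/711.06 = 0.8789;  α = 0.1211.
Bypass flow = 0.1211×1552 = 187.88 tonne/day.

187.9 tonne/day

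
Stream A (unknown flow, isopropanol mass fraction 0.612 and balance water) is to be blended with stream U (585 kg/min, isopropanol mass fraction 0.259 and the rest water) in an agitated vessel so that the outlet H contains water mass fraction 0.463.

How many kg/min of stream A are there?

Let A be the unknown flow. Total out = 585 + A.
water balance: 433.49 + 0.388·A = 0.463·(585 + A)
(0.388 − 0.463)·A = 0.463×585 − 433.49 = -162.63
A = -162.63 / -0.075 = 2168.4 kg/min

2168 kg/min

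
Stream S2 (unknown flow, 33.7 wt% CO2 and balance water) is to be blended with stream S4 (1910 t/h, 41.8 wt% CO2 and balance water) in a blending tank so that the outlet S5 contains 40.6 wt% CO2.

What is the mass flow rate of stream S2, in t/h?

332.2 t/h

Let S2 be the unknown flow. Total out = 1910 + S2.
CO2 balance: 798.38 + 0.337·S2 = 0.406·(1910 + S2)
(0.337 − 0.406)·S2 = 0.406×1910 − 798.38 = -22.92
S2 = -22.92 / -0.069 = 332.17 t/h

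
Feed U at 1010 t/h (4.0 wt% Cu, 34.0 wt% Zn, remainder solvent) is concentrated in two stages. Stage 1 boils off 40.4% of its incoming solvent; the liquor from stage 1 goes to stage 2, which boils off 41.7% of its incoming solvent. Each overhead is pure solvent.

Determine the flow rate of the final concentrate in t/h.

601.4 t/h

solvent in feed = 1010×0.620 = 626.2 t/h.
After stage 1: solvent left = (1−0.404)×626.2 = 373.22; stream total = 757.02 t/h.
After stage 2: solvent left = (1−0.417)×373.22 = 217.58; final concentrate = 601.38 t/h.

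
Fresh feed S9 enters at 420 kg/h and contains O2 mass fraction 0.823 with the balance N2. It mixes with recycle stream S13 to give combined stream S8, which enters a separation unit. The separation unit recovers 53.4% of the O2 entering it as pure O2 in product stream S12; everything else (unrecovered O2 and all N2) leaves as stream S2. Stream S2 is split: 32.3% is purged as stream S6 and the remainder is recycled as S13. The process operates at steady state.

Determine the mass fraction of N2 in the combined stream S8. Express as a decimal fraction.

0.313

N2 enters only via S9 and leaves only via the purge: 420×0.177 = 0.323×(N2 in S2), and the separation unit passes all N2, so N2 in S8 = N2 in S2 = 230.15 kg/h.
O2 in S8: m_A = 420×0.823 + (1−0.323)·(1−0.534)·m_A, so m_A = 345.66/0.6845 = 504.97 kg/h.
S8 = 504.97 + 230.15 = 735.12 kg/h.
N2 fraction in S8 = 230.15/735.12 = 0.313.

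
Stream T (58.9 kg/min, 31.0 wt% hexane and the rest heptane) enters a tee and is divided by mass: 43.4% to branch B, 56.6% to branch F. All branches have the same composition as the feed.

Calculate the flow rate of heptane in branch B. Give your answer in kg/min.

17.64 kg/min

Branch B total = 0.434×58.9 = 25.563 kg/min.
heptane in B = 0.690×25.563 = 17.638 kg/min.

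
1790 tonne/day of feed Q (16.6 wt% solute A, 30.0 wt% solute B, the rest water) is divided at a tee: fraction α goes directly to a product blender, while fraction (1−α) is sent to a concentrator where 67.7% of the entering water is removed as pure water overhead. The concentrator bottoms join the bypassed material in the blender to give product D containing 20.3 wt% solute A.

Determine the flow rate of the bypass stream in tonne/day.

All 1790×0.166 = 297.14 tonne/day of solute A reaches D, so D = 297.14/0.203 = 1463.7 tonne/day and vapour = 326.26 tonne/day.
The evaporator receives (1−α)·1790 of feed at 0.534 water and removes 0.677 of that water:
0.677×0.534×(1−α)×1790 = 326.26
(1−α) = 326.26/647.12 = 0.5042;  α = 0.4958.
Bypass flow = 0.4958×1790 = 887.54 tonne/day.

887.5 tonne/day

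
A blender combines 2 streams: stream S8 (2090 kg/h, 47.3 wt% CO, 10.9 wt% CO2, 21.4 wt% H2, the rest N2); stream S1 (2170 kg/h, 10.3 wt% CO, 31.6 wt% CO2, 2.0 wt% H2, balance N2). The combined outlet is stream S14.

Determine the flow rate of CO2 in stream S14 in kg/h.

CO2 out = CO2 in = 2090×0.109 + 2170×0.316 = 913.53 kg/h.

913.5 kg/h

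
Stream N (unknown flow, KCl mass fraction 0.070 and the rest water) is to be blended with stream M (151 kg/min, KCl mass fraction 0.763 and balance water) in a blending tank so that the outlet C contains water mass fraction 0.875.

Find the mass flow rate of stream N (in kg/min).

1752 kg/min

Let N be the unknown flow. Total out = 151 + N.
water balance: 35.787 + 0.930·N = 0.875·(151 + N)
(0.930 − 0.875)·N = 0.875×151 − 35.787 = 96.338
N = 96.338 / 0.055 = 1751.6 kg/min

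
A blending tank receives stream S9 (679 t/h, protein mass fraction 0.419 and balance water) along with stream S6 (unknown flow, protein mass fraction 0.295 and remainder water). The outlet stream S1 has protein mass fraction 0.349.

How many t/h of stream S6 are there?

Let S6 be the unknown flow. Total out = 679 + S6.
protein balance: 284.5 + 0.295·S6 = 0.349·(679 + S6)
(0.295 − 0.349)·S6 = 0.349×679 − 284.5 = -47.53
S6 = -47.53 / -0.054 = 880.19 t/h

880.2 t/h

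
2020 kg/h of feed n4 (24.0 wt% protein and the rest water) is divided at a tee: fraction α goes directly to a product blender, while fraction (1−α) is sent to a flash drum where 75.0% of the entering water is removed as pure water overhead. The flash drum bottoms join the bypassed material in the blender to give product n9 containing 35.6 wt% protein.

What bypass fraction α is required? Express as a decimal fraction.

All 2020×0.240 = 484.8 kg/h of protein reaches n9, so n9 = 484.8/0.356 = 1361.8 kg/h and vapour = 658.2 kg/h.
The evaporator receives (1−α)·2020 of feed at 0.760 water and removes 0.750 of that water:
0.750×0.760×(1−α)×2020 = 658.2
(1−α) = 658.2/1151.4 = 0.5717;  α = 0.4283.

0.428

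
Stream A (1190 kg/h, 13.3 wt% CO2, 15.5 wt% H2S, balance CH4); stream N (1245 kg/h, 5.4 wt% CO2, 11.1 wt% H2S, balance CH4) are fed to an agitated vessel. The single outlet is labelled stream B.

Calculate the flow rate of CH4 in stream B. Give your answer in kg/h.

1887 kg/h

CH4 out = CH4 in = 1190×0.712 + 1245×0.835 = 1886.9 kg/h.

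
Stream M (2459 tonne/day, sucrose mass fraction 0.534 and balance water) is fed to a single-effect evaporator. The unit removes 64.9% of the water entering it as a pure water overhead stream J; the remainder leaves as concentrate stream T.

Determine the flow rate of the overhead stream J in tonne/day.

water entering = 2459×0.466 = 1145.9 tonne/day; overhead removed = 0.649×1145.9 = 743.69 tonne/day.

743.7 tonne/day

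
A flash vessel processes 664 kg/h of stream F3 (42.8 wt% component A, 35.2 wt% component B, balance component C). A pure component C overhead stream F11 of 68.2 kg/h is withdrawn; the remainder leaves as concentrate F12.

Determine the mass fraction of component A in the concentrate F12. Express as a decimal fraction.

0.4770

component A is not removed: 664×0.428 = 284.19 kg/h of component A enters F12.
Concentrate = 664 − 68.2 = 595.8 kg/h.
Mass fraction = 284.19/595.8 = 0.4770.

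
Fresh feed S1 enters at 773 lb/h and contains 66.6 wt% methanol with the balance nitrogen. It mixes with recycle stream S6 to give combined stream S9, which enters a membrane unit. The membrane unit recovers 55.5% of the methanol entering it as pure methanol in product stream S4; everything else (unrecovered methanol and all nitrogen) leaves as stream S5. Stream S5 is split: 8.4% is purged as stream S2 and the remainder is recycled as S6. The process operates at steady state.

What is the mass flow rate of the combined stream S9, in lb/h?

nitrogen enters only via S1 and leaves only via the purge: 773×0.334 = 0.084×(nitrogen in S5), and the membrane unit passes all nitrogen, so nitrogen in S9 = nitrogen in S5 = 3073.6 lb/h.
methanol in S9: m_A = 773×0.666 + (1−0.084)·(1−0.555)·m_A, so m_A = 514.82/0.5924 = 869.07 lb/h.
S9 = 869.07 + 3073.6 = 3942.7 lb/h.

3943 lb/h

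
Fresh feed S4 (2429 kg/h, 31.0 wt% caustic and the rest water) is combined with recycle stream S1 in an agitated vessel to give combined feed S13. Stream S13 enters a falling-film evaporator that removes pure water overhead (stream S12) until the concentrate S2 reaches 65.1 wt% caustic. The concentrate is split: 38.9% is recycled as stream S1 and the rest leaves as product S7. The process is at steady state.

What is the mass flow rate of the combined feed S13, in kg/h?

Overall caustic balance (none leaves overhead): caustic in fresh feed = caustic in product, i.e. 2429×0.310 = (1−0.389)·S2·0.651.
S2 = 752.99/(0.651×0.611) = 1893.1 kg/h.
Recycle S1 = 0.389×1893.1 = 736.4 kg/h.
Combined feed S13 = 2429 + 736.4 = 3165.4 kg/h.

3165 kg/h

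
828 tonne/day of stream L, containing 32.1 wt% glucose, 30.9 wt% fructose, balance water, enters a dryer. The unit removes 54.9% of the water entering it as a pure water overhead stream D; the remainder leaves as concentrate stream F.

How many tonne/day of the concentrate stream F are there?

water entering = 828×0.370 = 306.36 tonne/day; overhead removed = 0.549×306.36 = 168.19 tonne/day.
Concentrate = 828 − 168.19 = 659.81 tonne/day.

659.8 tonne/day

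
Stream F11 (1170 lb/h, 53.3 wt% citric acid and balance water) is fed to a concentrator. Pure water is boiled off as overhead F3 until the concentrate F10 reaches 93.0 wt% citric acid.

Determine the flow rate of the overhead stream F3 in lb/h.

499.5 lb/h

citric acid is conserved: 1170×0.533 = 623.61 lb/h all reports to the concentrate.
Concentrate = 623.61/(target fraction) = 670.55 lb/h.
Overhead = 1170 − 670.55 = 499.45 lb/h.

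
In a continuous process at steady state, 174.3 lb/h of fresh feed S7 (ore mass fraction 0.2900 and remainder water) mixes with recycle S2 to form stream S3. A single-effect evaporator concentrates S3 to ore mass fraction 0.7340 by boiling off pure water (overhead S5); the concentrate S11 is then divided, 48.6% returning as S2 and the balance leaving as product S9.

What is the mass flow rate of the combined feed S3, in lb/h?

239.4 lb/h

Overall ore balance (none leaves overhead): ore in fresh feed = ore in product, i.e. 174.3×0.290 = (1−0.486)·S11·0.734.
S11 = 50.547/(0.734×0.514) = 133.98 lb/h.
Recycle S2 = 0.486×133.98 = 65.114 lb/h.
Combined feed S3 = 174.3 + 65.114 = 239.41 lb/h.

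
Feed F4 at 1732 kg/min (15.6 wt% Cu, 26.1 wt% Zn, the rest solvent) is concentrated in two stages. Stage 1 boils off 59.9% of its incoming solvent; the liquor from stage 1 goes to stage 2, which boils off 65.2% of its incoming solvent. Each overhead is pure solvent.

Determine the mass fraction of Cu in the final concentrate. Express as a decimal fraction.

0.313

solvent in feed = 1732×0.583 = 1009.8 kg/min.
After stage 1: solvent left = (1−0.599)×1009.8 = 404.91; stream total = 1127.2 kg/min.
After stage 2: solvent left = (1−0.652)×404.91 = 140.91; final concentrate = 863.15 kg/min.
Cu fraction = 270.19/863.15 = 0.313.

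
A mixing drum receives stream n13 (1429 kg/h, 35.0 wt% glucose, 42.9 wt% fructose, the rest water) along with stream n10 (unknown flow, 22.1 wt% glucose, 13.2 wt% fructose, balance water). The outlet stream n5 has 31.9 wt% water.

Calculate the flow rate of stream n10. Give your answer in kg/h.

Let n10 be the unknown flow. Total out = 1429 + n10.
water balance: 315.81 + 0.647·n10 = 0.319·(1429 + n10)
(0.647 − 0.319)·n10 = 0.319×1429 − 315.81 = 140.04
n10 = 140.04 / 0.328 = 426.96 kg/h

427 kg/h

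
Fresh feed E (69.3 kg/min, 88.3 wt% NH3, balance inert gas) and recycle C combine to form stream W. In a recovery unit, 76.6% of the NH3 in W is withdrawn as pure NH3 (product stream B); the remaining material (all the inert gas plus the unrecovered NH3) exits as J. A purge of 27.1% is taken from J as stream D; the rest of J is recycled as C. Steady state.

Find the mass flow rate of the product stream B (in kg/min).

NH3 in W: m_A = 69.3×0.883 + (1−0.271)·(1−0.766)·m_A, so m_A = 61.192/0.8294 = 73.777 kg/min.
Product B = 0.766×73.777 = 56.513 kg/min.

56.51 kg/min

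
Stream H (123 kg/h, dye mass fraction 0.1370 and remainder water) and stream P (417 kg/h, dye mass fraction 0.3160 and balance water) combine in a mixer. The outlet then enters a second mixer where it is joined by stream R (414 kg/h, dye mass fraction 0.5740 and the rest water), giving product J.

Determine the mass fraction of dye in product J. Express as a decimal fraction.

0.4049

Overall, product flow = 954 kg/h.
dye in = 123×0.137 + 417×0.316 + 414×0.574 = 386.26 kg/h.
dye fraction in J = 0.4049.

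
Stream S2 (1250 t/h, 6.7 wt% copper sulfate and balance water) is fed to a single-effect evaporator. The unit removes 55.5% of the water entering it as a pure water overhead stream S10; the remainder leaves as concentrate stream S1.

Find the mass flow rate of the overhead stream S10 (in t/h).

water entering = 1250×0.933 = 1166.2 t/h; overhead removed = 0.555×1166.2 = 647.27 t/h.

647.3 t/h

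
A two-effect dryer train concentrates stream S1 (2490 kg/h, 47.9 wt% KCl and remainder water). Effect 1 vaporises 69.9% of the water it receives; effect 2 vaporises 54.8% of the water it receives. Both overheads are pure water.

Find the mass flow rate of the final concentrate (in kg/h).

1369 kg/h

water in feed = 2490×0.521 = 1297.3 kg/h.
After stage 1: water left = (1−0.699)×1297.3 = 390.48; stream total = 1583.2 kg/h.
After stage 2: water left = (1−0.548)×390.48 = 176.5; final concentrate = 1369.2 kg/h.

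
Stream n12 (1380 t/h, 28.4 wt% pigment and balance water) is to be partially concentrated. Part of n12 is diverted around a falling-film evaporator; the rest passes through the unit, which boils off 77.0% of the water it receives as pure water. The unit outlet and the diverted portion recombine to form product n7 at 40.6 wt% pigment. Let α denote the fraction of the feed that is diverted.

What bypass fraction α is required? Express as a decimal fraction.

0.455

All 1380×0.284 = 391.92 t/h of pigment reaches n7, so n7 = 391.92/0.406 = 965.32 t/h and vapour = 414.68 t/h.
The evaporator receives (1−α)·1380 of feed at 0.716 water and removes 0.770 of that water:
0.770×0.716×(1−α)×1380 = 414.68
(1−α) = 414.68/760.82 = 0.5450;  α = 0.4550.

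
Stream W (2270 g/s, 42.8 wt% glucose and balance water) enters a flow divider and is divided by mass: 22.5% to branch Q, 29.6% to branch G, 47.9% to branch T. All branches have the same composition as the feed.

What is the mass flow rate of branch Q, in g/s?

510.8 g/s

Branch Q flow = 0.225×2270 = 510.75 g/s.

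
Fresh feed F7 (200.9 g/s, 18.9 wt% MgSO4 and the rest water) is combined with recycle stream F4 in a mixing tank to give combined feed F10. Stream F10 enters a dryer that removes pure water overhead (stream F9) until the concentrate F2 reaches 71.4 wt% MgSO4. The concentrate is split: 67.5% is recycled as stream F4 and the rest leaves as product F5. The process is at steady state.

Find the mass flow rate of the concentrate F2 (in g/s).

163.6 g/s

Overall MgSO4 balance (none leaves overhead): MgSO4 in fresh feed = MgSO4 in product, i.e. 200.9×0.189 = (1−0.675)·F2·0.714.
F2 = 37.97/(0.714×0.325) = 163.63 g/s.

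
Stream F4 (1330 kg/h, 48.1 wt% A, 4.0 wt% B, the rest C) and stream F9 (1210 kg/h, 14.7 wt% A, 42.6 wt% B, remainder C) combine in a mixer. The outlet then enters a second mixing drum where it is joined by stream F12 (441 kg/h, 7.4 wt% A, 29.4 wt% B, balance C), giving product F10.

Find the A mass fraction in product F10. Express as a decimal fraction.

0.285

Overall, product flow = 2981 kg/h.
A in = 1330×0.481 + 1210×0.147 + 441×0.074 = 850.23 kg/h.
A fraction in F10 = 0.285.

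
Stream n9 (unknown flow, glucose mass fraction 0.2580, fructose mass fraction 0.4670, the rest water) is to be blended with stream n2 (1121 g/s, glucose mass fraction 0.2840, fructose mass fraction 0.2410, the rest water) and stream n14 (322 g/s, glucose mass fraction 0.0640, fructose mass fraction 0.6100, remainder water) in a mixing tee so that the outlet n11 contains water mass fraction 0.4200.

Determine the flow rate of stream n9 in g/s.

216.5 g/s

Let n9 be the unknown flow. Total out = 1443 + n9.
water balance: 637.45 + 0.275·n9 = 0.420·(1443 + n9)
(0.275 − 0.420)·n9 = 0.420×1443 − 637.45 = -31.387
n9 = -31.387 / -0.145 = 216.46 g/s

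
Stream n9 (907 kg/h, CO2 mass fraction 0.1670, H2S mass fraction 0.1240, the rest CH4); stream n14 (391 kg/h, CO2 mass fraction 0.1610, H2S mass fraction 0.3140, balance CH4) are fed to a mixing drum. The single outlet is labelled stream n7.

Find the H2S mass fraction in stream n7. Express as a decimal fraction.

0.1812

Total flow out = 907 + 391 = 1298 kg/h.
H2S in = 907×0.124 + 391×0.314 = 235.24 kg/h.
H2S mass fraction in n7 = 235.24/1298 = 0.1812.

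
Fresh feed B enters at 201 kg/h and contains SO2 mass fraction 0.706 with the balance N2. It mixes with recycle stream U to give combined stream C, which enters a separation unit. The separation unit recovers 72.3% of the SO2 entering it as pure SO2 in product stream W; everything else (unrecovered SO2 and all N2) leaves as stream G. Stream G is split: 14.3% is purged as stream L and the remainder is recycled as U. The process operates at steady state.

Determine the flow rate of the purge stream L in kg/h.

N2 enters only via B and leaves only via the purge: 201×0.294 = 0.143×(N2 in G), and the separation unit passes all N2, so N2 in C = N2 in G = 413.24 kg/h.
SO2 in C: m_A = 201×0.706 + (1−0.143)·(1−0.723)·m_A, so m_A = 141.91/0.7626 = 186.08 kg/h.
G = (1−0.723)×186.08 + 413.24 = 464.79 kg/h.
Purge L = 0.143×464.79 = 66.465 kg/h.

66.46 kg/h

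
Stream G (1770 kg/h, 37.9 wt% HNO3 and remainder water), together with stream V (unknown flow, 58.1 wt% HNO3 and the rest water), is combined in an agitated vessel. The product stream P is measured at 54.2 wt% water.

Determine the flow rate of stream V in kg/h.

1137 kg/h

Let V be the unknown flow. Total out = 1770 + V.
water balance: 1099.2 + 0.419·V = 0.542·(1770 + V)
(0.419 − 0.542)·V = 0.542×1770 − 1099.2 = -139.83
V = -139.83 / -0.123 = 1136.8 kg/h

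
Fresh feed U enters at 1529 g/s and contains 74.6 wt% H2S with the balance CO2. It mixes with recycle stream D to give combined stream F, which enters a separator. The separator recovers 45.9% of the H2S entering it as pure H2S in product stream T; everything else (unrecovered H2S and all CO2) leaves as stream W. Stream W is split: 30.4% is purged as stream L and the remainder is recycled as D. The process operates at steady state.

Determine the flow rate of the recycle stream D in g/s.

CO2 enters only via U and leaves only via the purge: 1529×0.254 = 0.304×(CO2 in W), and the separator passes all CO2, so CO2 in F = CO2 in W = 1277.5 g/s.
H2S in F: m_A = 1529×0.746 + (1−0.304)·(1−0.459)·m_A, so m_A = 1140.6/0.6235 = 1829.5 g/s.
W = (1−0.459)×1829.5 + 1277.5 = 2267.3 g/s.
Recycle D = (1−0.304)×2267.3 = 1578 g/s.

1578 g/s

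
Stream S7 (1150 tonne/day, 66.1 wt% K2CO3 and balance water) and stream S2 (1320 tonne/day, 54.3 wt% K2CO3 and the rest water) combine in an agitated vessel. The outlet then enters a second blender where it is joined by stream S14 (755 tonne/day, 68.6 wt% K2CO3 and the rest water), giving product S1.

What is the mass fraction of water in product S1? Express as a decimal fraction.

Overall, product flow = 3225 tonne/day.
water in = 1150×0.339 + 1320×0.457 + 755×0.314 = 1230.2 tonne/day.
water fraction in S1 = 0.381.

0.381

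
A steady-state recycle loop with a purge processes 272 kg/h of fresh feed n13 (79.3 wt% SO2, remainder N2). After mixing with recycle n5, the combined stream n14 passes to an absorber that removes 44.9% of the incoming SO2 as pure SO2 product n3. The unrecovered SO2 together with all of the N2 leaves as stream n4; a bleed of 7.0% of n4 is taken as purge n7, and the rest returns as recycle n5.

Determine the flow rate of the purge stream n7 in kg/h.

73.37 kg/h

N2 enters only via n13 and leaves only via the purge: 272×0.207 = 0.070×(N2 in n4), and the absorber passes all N2, so N2 in n14 = N2 in n4 = 804.34 kg/h.
SO2 in n14: m_A = 272×0.793 + (1−0.070)·(1−0.449)·m_A, so m_A = 215.7/0.4876 = 442.39 kg/h.
n4 = (1−0.449)×442.39 + 804.34 = 1048.1 kg/h.
Purge n7 = 0.070×1048.1 = 73.367 kg/h.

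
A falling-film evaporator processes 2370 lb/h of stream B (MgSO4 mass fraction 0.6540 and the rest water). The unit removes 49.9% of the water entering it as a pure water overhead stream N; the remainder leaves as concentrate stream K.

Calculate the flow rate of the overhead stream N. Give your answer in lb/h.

409.2 lb/h

water entering = 2370×0.346 = 820.02 lb/h; overhead removed = 0.499×820.02 = 409.19 lb/h.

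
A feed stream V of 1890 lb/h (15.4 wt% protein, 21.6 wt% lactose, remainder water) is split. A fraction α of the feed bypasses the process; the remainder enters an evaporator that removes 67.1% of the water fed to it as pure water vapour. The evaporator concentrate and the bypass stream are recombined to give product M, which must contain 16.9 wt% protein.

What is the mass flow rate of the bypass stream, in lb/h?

1493 lb/h

All 1890×0.154 = 291.06 lb/h of protein reaches M, so M = 291.06/0.169 = 1722.2 lb/h and vapour = 167.75 lb/h.
The evaporator receives (1−α)·1890 of feed at 0.630 water and removes 0.671 of that water:
0.671×0.630×(1−α)×1890 = 167.75
(1−α) = 167.75/798.96 = 0.2100;  α = 0.7900.
Bypass flow = 0.7900×1890 = 1493.2 lb/h.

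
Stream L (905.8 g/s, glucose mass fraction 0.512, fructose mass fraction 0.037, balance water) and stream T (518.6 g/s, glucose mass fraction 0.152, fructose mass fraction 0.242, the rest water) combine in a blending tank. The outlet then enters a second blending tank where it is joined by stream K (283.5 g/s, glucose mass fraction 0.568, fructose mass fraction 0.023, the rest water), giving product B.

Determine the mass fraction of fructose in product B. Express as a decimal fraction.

Overall, product flow = 1707.9 g/s.
fructose in = 905.8×0.037 + 518.6×0.242 + 283.5×0.023 = 165.54 g/s.
fructose fraction in B = 0.097.

0.097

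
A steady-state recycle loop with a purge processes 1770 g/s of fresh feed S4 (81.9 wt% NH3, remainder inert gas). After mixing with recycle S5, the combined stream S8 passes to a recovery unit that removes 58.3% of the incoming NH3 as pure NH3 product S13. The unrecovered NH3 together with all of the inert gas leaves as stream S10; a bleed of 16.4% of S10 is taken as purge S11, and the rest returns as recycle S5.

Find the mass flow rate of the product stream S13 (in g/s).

1297 g/s

NH3 in S8: m_A = 1770×0.819 + (1−0.164)·(1−0.583)·m_A, so m_A = 1449.6/0.6514 = 2225.4 g/s.
Product S13 = 0.583×2225.4 = 1297.4 g/s.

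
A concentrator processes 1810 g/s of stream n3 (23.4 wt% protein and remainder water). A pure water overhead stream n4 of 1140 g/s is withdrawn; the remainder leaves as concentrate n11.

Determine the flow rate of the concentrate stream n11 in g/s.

670 g/s

Concentrate = 1810 − 1140 = 670 g/s.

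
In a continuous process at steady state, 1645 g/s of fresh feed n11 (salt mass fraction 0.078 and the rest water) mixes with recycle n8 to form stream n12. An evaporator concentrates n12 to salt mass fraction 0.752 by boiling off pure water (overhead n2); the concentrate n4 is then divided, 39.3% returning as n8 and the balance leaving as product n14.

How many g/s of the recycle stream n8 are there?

110.5 g/s

Overall salt balance (none leaves overhead): salt in fresh feed = salt in product, i.e. 1645×0.078 = (1−0.393)·n4·0.752.
n4 = 128.31/(0.752×0.607) = 281.1 g/s.
Recycle n8 = 0.393×281.1 = 110.47 g/s.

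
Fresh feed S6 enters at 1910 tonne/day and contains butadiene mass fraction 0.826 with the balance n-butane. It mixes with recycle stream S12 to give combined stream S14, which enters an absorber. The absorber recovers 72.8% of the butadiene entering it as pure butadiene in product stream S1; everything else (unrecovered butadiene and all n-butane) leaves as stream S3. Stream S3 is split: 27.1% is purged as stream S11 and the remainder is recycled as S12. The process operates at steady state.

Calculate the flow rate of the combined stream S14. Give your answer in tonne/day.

n-butane enters only via S6 and leaves only via the purge: 1910×0.174 = 0.271×(n-butane in S3), and the absorber passes all n-butane, so n-butane in S14 = n-butane in S3 = 1226.3 tonne/day.
butadiene in S14: m_A = 1910×0.826 + (1−0.271)·(1−0.728)·m_A, so m_A = 1577.7/0.8017 = 1967.9 tonne/day.
S14 = 1967.9 + 1226.3 = 3194.2 tonne/day.

3194 tonne/day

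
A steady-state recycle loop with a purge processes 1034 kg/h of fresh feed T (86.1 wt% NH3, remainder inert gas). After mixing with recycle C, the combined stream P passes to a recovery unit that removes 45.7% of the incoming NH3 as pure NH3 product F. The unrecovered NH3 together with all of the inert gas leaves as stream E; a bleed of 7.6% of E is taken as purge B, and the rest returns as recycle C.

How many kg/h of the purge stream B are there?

inert gas enters only via T and leaves only via the purge: 1034×0.139 = 0.076×(inert gas in E), and the recovery unit passes all inert gas, so inert gas in P = inert gas in E = 1891.1 kg/h.
NH3 in P: m_A = 1034×0.861 + (1−0.076)·(1−0.457)·m_A, so m_A = 890.27/0.4983 = 1786.7 kg/h.
E = (1−0.457)×1786.7 + 1891.1 = 2861.3 kg/h.
Purge B = 0.076×2861.3 = 217.46 kg/h.

217.5 kg/h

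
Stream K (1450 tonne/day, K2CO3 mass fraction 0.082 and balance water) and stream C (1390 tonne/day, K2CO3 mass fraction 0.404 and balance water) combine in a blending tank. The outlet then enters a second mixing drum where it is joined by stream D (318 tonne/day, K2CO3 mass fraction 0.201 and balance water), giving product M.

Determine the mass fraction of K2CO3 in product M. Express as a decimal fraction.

0.236

Overall, product flow = 3158 tonne/day.
K2CO3 in = 1450×0.082 + 1390×0.404 + 318×0.201 = 744.38 tonne/day.
K2CO3 fraction in M = 0.236.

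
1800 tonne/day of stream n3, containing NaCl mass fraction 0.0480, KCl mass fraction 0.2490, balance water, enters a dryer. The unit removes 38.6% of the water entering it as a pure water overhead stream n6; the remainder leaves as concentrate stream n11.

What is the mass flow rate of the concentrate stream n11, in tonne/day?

1312 tonne/day

water entering = 1800×0.703 = 1265.4 tonne/day; overhead removed = 0.386×1265.4 = 488.44 tonne/day.
Concentrate = 1800 − 488.44 = 1311.6 tonne/day.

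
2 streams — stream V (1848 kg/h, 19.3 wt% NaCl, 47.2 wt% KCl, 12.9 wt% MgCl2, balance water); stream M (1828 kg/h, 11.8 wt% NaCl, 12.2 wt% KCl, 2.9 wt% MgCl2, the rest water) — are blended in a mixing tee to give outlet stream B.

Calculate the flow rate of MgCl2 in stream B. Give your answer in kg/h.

MgCl2 out = MgCl2 in = 1848×0.129 + 1828×0.029 = 291.4 kg/h.

291.4 kg/h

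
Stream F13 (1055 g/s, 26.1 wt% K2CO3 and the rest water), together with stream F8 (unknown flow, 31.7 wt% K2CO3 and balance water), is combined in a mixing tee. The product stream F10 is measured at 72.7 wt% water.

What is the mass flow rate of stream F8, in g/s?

287.7 g/s

Let F8 be the unknown flow. Total out = 1055 + F8.
water balance: 779.64 + 0.683·F8 = 0.727·(1055 + F8)
(0.683 − 0.727)·F8 = 0.727×1055 − 779.64 = -12.66
F8 = -12.66 / -0.044 = 287.73 g/s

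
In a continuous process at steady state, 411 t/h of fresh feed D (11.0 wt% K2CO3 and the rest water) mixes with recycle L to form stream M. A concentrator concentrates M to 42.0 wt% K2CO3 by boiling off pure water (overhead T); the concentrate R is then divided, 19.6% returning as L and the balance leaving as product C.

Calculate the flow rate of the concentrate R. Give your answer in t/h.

Overall K2CO3 balance (none leaves overhead): K2CO3 in fresh feed = K2CO3 in product, i.e. 411×0.110 = (1−0.196)·R·0.420.
R = 45.21/(0.420×0.804) = 133.88 t/h.

133.9 t/h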